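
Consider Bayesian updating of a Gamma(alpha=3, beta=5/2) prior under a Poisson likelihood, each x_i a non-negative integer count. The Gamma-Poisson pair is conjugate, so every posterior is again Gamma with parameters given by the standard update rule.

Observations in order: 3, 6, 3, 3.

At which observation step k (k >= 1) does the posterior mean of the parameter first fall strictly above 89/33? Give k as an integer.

k = 3

obs 1: x=3 → posterior Gamma(6, 7/2)
obs 2: x=6 → posterior Gamma(12, 9/2)
obs 3: x=3 → posterior Gamma(15, 11/2)
obs 4: x=3 → posterior Gamma(18, 13/2)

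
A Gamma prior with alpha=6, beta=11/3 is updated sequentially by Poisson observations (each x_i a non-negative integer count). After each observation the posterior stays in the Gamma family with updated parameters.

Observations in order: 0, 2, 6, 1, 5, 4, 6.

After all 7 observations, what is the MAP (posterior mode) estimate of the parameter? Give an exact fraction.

obs 1: x=0 → posterior Gamma(6, 14/3)
obs 2: x=2 → posterior Gamma(8, 17/3)
obs 3: x=6 → posterior Gamma(14, 20/3)
obs 4: x=1 → posterior Gamma(15, 23/3)
obs 5: x=5 → posterior Gamma(20, 26/3)
obs 6: x=4 → posterior Gamma(24, 29/3)
obs 7: x=6 → posterior Gamma(30, 32/3)

87/32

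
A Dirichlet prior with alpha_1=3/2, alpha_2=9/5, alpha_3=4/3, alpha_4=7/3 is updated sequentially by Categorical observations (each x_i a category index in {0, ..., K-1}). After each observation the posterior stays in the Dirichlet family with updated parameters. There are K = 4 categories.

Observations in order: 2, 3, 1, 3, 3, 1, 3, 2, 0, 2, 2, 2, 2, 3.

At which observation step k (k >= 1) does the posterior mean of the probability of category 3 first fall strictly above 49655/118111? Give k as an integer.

k = 5

obs 1: x=2 → posterior Dirichlet(3/2, 9/5, 7/3, 7/3)
obs 2: x=3 → posterior Dirichlet(3/2, 9/5, 7/3, 10/3)
obs 3: x=1 → posterior Dirichlet(3/2, 14/5, 7/3, 10/3)
obs 4: x=3 → posterior Dirichlet(3/2, 14/5, 7/3, 13/3)
obs 5: x=3 → posterior Dirichlet(3/2, 14/5, 7/3, 16/3)
obs 6: x=1 → posterior Dirichlet(3/2, 19/5, 7/3, 16/3)
obs 7: x=3 → posterior Dirichlet(3/2, 19/5, 7/3, 19/3)
obs 8: x=2 → posterior Dirichlet(3/2, 19/5, 10/3, 19/3)
obs 9: x=0 → posterior Dirichlet(5/2, 19/5, 10/3, 19/3)
obs 10: x=2 → posterior Dirichlet(5/2, 19/5, 13/3, 19/3)
obs 11: x=2 → posterior Dirichlet(5/2, 19/5, 16/3, 19/3)
obs 12: x=2 → posterior Dirichlet(5/2, 19/5, 19/3, 19/3)
obs 13: x=2 → posterior Dirichlet(5/2, 19/5, 22/3, 19/3)
obs 14: x=3 → posterior Dirichlet(5/2, 19/5, 22/3, 22/3)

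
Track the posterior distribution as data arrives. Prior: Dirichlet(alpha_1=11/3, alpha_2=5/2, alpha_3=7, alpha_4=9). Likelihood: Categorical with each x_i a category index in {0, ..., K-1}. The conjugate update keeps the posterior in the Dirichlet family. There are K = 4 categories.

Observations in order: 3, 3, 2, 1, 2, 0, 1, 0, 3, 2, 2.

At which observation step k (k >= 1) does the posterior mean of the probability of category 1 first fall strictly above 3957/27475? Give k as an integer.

k = 7

obs 1: x=3 → posterior Dirichlet(11/3, 5/2, 7, 10)
obs 2: x=3 → posterior Dirichlet(11/3, 5/2, 7, 11)
obs 3: x=2 → posterior Dirichlet(11/3, 5/2, 8, 11)
obs 4: x=1 → posterior Dirichlet(11/3, 7/2, 8, 11)
obs 5: x=2 → posterior Dirichlet(11/3, 7/2, 9, 11)
obs 6: x=0 → posterior Dirichlet(14/3, 7/2, 9, 11)
obs 7: x=1 → posterior Dirichlet(14/3, 9/2, 9, 11)
obs 8: x=0 → posterior Dirichlet(17/3, 9/2, 9, 11)
obs 9: x=3 → posterior Dirichlet(17/3, 9/2, 9, 12)
obs 10: x=2 → posterior Dirichlet(17/3, 9/2, 10, 12)
obs 11: x=2 → posterior Dirichlet(17/3, 9/2, 11, 12)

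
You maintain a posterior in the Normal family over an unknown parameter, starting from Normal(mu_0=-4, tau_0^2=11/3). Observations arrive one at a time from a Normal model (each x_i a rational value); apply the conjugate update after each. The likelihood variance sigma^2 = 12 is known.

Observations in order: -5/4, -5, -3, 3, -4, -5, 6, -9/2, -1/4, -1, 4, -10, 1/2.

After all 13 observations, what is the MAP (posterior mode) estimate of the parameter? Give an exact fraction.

-739/358

obs 1: x=-5/4 → posterior Normal(-631/188, 132/47)
obs 2: x=-5 → posterior Normal(-851/232, 66/29)
obs 3: x=-3 → posterior Normal(-983/276, 44/23)
obs 4: x=3 → posterior Normal(-851/320, 33/20)
obs 5: x=-4 → posterior Normal(-79/28, 132/91)
obs 6: x=-5 → posterior Normal(-1247/408, 22/17)
obs 7: x=6 → posterior Normal(-983/452, 132/113)
obs 8: x=-9/2 → posterior Normal(-1181/496, 33/31)
obs 9: x=-1/4 → posterior Normal(-298/135, 44/45)
obs 10: x=-1 → posterior Normal(-309/146, 66/73)
obs 11: x=4 → posterior Normal(-265/157, 132/157)
obs 12: x=-10 → posterior Normal(-125/56, 11/14)
obs 13: x=1/2 → posterior Normal(-739/358, 132/179)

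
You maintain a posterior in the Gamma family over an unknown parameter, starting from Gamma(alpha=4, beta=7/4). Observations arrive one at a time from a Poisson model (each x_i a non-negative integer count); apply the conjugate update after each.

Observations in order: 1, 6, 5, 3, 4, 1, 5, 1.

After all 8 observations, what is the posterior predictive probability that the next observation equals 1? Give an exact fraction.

obs 1: x=1 → posterior Gamma(5, 11/4)
obs 2: x=6 → posterior Gamma(11, 15/4)
obs 3: x=5 → posterior Gamma(16, 19/4)
obs 4: x=3 → posterior Gamma(19, 23/4)
obs 5: x=4 → posterior Gamma(23, 27/4)
obs 6: x=1 → posterior Gamma(24, 31/4)
obs 7: x=5 → posterior Gamma(29, 35/4)
obs 8: x=1 → posterior Gamma(30, 39/4)

64732064298496289676752463101433268582521990576120/434032372696956899302843268022624022041551885480707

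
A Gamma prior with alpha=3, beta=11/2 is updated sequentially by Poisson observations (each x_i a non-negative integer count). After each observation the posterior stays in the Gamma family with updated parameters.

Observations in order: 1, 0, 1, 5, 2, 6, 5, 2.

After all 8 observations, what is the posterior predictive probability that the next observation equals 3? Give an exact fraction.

14233442832492570393400605427281354583800/88540901833145211536614766025207452637361

obs 1: x=1 → posterior Gamma(4, 13/2)
obs 2: x=0 → posterior Gamma(4, 15/2)
obs 3: x=1 → posterior Gamma(5, 17/2)
obs 4: x=5 → posterior Gamma(10, 19/2)
obs 5: x=2 → posterior Gamma(12, 21/2)
obs 6: x=6 → posterior Gamma(18, 23/2)
obs 7: x=5 → posterior Gamma(23, 25/2)
obs 8: x=2 → posterior Gamma(25, 27/2)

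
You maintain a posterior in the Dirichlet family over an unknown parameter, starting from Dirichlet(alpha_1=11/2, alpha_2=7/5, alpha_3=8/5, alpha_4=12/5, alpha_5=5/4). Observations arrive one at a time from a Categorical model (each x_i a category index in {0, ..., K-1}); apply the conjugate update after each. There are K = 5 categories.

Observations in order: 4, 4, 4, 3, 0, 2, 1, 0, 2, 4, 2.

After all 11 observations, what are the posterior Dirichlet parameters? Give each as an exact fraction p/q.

obs 1: x=4 → posterior Dirichlet(11/2, 7/5, 8/5, 12/5, 9/4)
obs 2: x=4 → posterior Dirichlet(11/2, 7/5, 8/5, 12/5, 13/4)
obs 3: x=4 → posterior Dirichlet(11/2, 7/5, 8/5, 12/5, 17/4)
obs 4: x=3 → posterior Dirichlet(11/2, 7/5, 8/5, 17/5, 17/4)
obs 5: x=0 → posterior Dirichlet(13/2, 7/5, 8/5, 17/5, 17/4)
obs 6: x=2 → posterior Dirichlet(13/2, 7/5, 13/5, 17/5, 17/4)
obs 7: x=1 → posterior Dirichlet(13/2, 12/5, 13/5, 17/5, 17/4)
obs 8: x=0 → posterior Dirichlet(15/2, 12/5, 13/5, 17/5, 17/4)
obs 9: x=2 → posterior Dirichlet(15/2, 12/5, 18/5, 17/5, 17/4)
obs 10: x=4 → posterior Dirichlet(15/2, 12/5, 18/5, 17/5, 21/4)
obs 11: x=2 → posterior Dirichlet(15/2, 12/5, 23/5, 17/5, 21/4)

alpha_1=15/2, alpha_2=12/5, alpha_3=23/5, alpha_4=17/5, alpha_5=21/4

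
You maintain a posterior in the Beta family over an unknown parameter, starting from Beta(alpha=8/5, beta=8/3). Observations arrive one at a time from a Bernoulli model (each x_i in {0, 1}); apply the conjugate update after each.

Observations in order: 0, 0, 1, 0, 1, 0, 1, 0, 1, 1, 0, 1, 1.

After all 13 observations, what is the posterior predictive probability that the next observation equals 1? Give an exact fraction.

129/259

obs 1: x=0 → posterior Beta(8/5, 11/3)
obs 2: x=0 → posterior Beta(8/5, 14/3)
obs 3: x=1 → posterior Beta(13/5, 14/3)
obs 4: x=0 → posterior Beta(13/5, 17/3)
obs 5: x=1 → posterior Beta(18/5, 17/3)
obs 6: x=0 → posterior Beta(18/5, 20/3)
obs 7: x=1 → posterior Beta(23/5, 20/3)
obs 8: x=0 → posterior Beta(23/5, 23/3)
obs 9: x=1 → posterior Beta(28/5, 23/3)
obs 10: x=1 → posterior Beta(33/5, 23/3)
obs 11: x=0 → posterior Beta(33/5, 26/3)
obs 12: x=1 → posterior Beta(38/5, 26/3)
obs 13: x=1 → posterior Beta(43/5, 26/3)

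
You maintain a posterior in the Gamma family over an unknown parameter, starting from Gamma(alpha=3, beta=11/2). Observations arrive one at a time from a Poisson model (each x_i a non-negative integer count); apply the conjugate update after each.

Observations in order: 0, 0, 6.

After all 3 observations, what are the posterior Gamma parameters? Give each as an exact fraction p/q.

obs 1: x=0 → posterior Gamma(3, 13/2)
obs 2: x=0 → posterior Gamma(3, 15/2)
obs 3: x=6 → posterior Gamma(9, 17/2)

alpha=9, beta=17/2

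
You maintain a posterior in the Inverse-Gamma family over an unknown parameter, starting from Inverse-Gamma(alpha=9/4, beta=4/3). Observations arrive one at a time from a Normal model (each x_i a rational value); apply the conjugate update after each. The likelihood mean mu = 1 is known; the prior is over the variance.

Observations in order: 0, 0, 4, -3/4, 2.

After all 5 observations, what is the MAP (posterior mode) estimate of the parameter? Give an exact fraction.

obs 1: x=0 → posterior Inverse-Gamma(11/4, 11/6)
obs 2: x=0 → posterior Inverse-Gamma(13/4, 7/3)
obs 3: x=4 → posterior Inverse-Gamma(15/4, 41/6)
obs 4: x=-3/4 → posterior Inverse-Gamma(17/4, 803/96)
obs 5: x=2 → posterior Inverse-Gamma(19/4, 851/96)

37/24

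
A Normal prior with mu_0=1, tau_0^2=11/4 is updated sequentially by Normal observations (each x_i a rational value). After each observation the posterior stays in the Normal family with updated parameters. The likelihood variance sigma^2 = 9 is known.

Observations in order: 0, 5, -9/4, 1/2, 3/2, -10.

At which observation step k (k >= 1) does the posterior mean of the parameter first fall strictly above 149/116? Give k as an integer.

k = 2

obs 1: x=0 → posterior Normal(36/47, 99/47)
obs 2: x=5 → posterior Normal(91/58, 99/58)
obs 3: x=-9/4 → posterior Normal(265/276, 33/23)
obs 4: x=1/2 → posterior Normal(287/320, 99/80)
obs 5: x=3/2 → posterior Normal(353/364, 99/91)
obs 6: x=-10 → posterior Normal(-29/136, 33/34)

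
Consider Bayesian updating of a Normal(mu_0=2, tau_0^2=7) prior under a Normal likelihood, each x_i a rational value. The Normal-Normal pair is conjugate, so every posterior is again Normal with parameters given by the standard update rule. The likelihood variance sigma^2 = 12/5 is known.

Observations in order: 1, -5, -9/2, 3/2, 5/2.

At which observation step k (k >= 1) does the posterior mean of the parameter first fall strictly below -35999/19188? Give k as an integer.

k = 3

obs 1: x=1 → posterior Normal(59/47, 84/47)
obs 2: x=-5 → posterior Normal(-58/41, 42/41)
obs 3: x=-9/2 → posterior Normal(-547/234, 28/39)
obs 4: x=3/2 → posterior Normal(-221/152, 21/38)
obs 5: x=5/2 → posterior Normal(-267/374, 84/187)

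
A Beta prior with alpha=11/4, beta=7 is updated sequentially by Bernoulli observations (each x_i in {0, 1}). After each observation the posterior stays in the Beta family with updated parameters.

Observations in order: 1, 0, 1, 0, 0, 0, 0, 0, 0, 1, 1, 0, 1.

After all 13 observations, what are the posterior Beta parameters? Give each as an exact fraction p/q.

obs 1: x=1 → posterior Beta(15/4, 7)
obs 2: x=0 → posterior Beta(15/4, 8)
obs 3: x=1 → posterior Beta(19/4, 8)
obs 4: x=0 → posterior Beta(19/4, 9)
obs 5: x=0 → posterior Beta(19/4, 10)
obs 6: x=0 → posterior Beta(19/4, 11)
obs 7: x=0 → posterior Beta(19/4, 12)
obs 8: x=0 → posterior Beta(19/4, 13)
obs 9: x=0 → posterior Beta(19/4, 14)
obs 10: x=1 → posterior Beta(23/4, 14)
obs 11: x=1 → posterior Beta(27/4, 14)
obs 12: x=0 → posterior Beta(27/4, 15)
obs 13: x=1 → posterior Beta(31/4, 15)

alpha=31/4, beta=15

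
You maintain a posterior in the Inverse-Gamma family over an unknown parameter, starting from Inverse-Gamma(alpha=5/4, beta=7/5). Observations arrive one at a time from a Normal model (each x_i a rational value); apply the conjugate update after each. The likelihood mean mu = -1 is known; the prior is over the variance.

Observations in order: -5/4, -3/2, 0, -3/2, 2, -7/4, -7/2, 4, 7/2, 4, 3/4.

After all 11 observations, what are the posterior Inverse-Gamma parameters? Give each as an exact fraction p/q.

alpha=27/4, beta=7479/160

obs 1: x=-5/4 → posterior Inverse-Gamma(7/4, 229/160)
obs 2: x=-3/2 → posterior Inverse-Gamma(9/4, 249/160)
obs 3: x=0 → posterior Inverse-Gamma(11/4, 329/160)
obs 4: x=-3/2 → posterior Inverse-Gamma(13/4, 349/160)
obs 5: x=2 → posterior Inverse-Gamma(15/4, 1069/160)
obs 6: x=-7/4 → posterior Inverse-Gamma(17/4, 557/80)
obs 7: x=-7/2 → posterior Inverse-Gamma(19/4, 807/80)
obs 8: x=4 → posterior Inverse-Gamma(21/4, 1807/80)
obs 9: x=7/2 → posterior Inverse-Gamma(23/4, 2617/80)
obs 10: x=4 → posterior Inverse-Gamma(25/4, 3617/80)
obs 11: x=3/4 → posterior Inverse-Gamma(27/4, 7479/160)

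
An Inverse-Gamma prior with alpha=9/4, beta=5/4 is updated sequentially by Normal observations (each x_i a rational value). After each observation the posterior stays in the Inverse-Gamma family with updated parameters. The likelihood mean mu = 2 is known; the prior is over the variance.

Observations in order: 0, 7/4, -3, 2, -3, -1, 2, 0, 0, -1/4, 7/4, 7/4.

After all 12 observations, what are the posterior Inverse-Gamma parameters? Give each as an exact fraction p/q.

obs 1: x=0 → posterior Inverse-Gamma(11/4, 13/4)
obs 2: x=7/4 → posterior Inverse-Gamma(13/4, 105/32)
obs 3: x=-3 → posterior Inverse-Gamma(15/4, 505/32)
obs 4: x=2 → posterior Inverse-Gamma(17/4, 505/32)
obs 5: x=-3 → posterior Inverse-Gamma(19/4, 905/32)
obs 6: x=-1 → posterior Inverse-Gamma(21/4, 1049/32)
obs 7: x=2 → posterior Inverse-Gamma(23/4, 1049/32)
obs 8: x=0 → posterior Inverse-Gamma(25/4, 1113/32)
obs 9: x=0 → posterior Inverse-Gamma(27/4, 1177/32)
obs 10: x=-1/4 → posterior Inverse-Gamma(29/4, 629/16)
obs 11: x=7/4 → posterior Inverse-Gamma(31/4, 1259/32)
obs 12: x=7/4 → posterior Inverse-Gamma(33/4, 315/8)

alpha=33/4, beta=315/8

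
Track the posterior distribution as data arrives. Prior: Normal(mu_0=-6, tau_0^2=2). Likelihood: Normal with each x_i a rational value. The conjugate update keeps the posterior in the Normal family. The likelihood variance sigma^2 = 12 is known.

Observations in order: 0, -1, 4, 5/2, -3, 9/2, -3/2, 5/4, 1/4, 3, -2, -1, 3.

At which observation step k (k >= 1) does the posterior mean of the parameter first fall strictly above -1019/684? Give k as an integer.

k = 13

obs 1: x=0 → posterior Normal(-36/7, 12/7)
obs 2: x=-1 → posterior Normal(-37/8, 3/2)
obs 3: x=4 → posterior Normal(-11/3, 4/3)
obs 4: x=5/2 → posterior Normal(-61/20, 6/5)
obs 5: x=-3 → posterior Normal(-67/22, 12/11)
obs 6: x=9/2 → posterior Normal(-29/12, 1)
obs 7: x=-3/2 → posterior Normal(-61/26, 12/13)
obs 8: x=5/4 → posterior Normal(-117/56, 6/7)
obs 9: x=1/4 → posterior Normal(-29/15, 4/5)
obs 10: x=3 → posterior Normal(-13/8, 3/4)
obs 11: x=-2 → posterior Normal(-28/17, 12/17)
obs 12: x=-1 → posterior Normal(-29/18, 2/3)
obs 13: x=3 → posterior Normal(-26/19, 12/19)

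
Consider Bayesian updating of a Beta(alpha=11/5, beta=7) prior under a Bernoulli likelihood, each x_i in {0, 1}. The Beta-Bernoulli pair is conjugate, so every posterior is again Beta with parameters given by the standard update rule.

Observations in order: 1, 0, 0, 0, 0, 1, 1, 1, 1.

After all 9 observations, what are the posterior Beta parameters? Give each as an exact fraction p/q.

obs 1: x=1 → posterior Beta(16/5, 7)
obs 2: x=0 → posterior Beta(16/5, 8)
obs 3: x=0 → posterior Beta(16/5, 9)
obs 4: x=0 → posterior Beta(16/5, 10)
obs 5: x=0 → posterior Beta(16/5, 11)
obs 6: x=1 → posterior Beta(21/5, 11)
obs 7: x=1 → posterior Beta(26/5, 11)
obs 8: x=1 → posterior Beta(31/5, 11)
obs 9: x=1 → posterior Beta(36/5, 11)

alpha=36/5, beta=11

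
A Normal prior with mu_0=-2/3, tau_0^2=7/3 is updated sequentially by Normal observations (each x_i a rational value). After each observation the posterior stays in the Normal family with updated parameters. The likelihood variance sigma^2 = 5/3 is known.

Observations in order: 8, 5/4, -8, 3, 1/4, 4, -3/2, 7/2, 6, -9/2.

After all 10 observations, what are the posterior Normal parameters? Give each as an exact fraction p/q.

mu_0=242/225, tau_0^2=7/45

obs 1: x=8 → posterior Normal(79/18, 35/36)
obs 2: x=5/4 → posterior Normal(737/228, 35/57)
obs 3: x=-8 → posterior Normal(5/24, 35/78)
obs 4: x=3 → posterior Normal(317/396, 35/99)
obs 5: x=1/4 → posterior Normal(169/240, 7/24)
obs 6: x=4 → posterior Normal(337/282, 35/141)
obs 7: x=-3/2 → posterior Normal(137/162, 35/162)
obs 8: x=7/2 → posterior Normal(421/366, 35/183)
obs 9: x=6 → posterior Normal(673/408, 35/204)
obs 10: x=-9/2 → posterior Normal(242/225, 7/45)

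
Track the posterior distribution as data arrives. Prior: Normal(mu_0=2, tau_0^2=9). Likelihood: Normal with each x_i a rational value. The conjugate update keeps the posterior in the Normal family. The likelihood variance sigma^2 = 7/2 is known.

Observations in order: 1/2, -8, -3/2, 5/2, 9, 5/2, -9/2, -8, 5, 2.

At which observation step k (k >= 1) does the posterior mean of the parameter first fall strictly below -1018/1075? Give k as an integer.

obs 1: x=1/2 → posterior Normal(23/25, 63/25)
obs 2: x=-8 → posterior Normal(-121/43, 63/43)
obs 3: x=-3/2 → posterior Normal(-148/61, 63/61)
obs 4: x=5/2 → posterior Normal(-103/79, 63/79)
obs 5: x=9 → posterior Normal(59/97, 63/97)
obs 6: x=5/2 → posterior Normal(104/115, 63/115)
obs 7: x=-9/2 → posterior Normal(23/133, 9/19)
obs 8: x=-8 → posterior Normal(-121/151, 63/151)
obs 9: x=5 → posterior Normal(-31/169, 63/169)
obs 10: x=2 → posterior Normal(5/187, 63/187)

k = 2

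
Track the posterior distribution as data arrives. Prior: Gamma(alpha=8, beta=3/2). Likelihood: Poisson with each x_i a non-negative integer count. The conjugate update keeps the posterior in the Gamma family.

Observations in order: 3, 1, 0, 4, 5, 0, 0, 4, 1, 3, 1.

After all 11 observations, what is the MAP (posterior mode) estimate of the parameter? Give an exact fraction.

58/25

obs 1: x=3 → posterior Gamma(11, 5/2)
obs 2: x=1 → posterior Gamma(12, 7/2)
obs 3: x=0 → posterior Gamma(12, 9/2)
obs 4: x=4 → posterior Gamma(16, 11/2)
obs 5: x=5 → posterior Gamma(21, 13/2)
obs 6: x=0 → posterior Gamma(21, 15/2)
obs 7: x=0 → posterior Gamma(21, 17/2)
obs 8: x=4 → posterior Gamma(25, 19/2)
obs 9: x=1 → posterior Gamma(26, 21/2)
obs 10: x=3 → posterior Gamma(29, 23/2)
obs 11: x=1 → posterior Gamma(30, 25/2)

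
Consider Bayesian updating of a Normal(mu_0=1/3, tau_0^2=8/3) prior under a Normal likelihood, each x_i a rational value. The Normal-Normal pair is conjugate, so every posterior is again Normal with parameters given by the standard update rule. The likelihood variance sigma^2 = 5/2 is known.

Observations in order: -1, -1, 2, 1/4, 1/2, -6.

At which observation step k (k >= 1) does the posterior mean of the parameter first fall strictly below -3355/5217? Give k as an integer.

k = 6

obs 1: x=-1 → posterior Normal(-11/31, 40/31)
obs 2: x=-1 → posterior Normal(-27/47, 40/47)
obs 3: x=2 → posterior Normal(5/63, 40/63)
obs 4: x=1/4 → posterior Normal(9/79, 40/79)
obs 5: x=1/2 → posterior Normal(17/95, 8/19)
obs 6: x=-6 → posterior Normal(-79/111, 40/111)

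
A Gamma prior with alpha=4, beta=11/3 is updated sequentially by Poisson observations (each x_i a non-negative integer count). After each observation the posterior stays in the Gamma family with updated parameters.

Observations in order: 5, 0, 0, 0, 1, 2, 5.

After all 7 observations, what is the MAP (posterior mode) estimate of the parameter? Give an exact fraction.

obs 1: x=5 → posterior Gamma(9, 14/3)
obs 2: x=0 → posterior Gamma(9, 17/3)
obs 3: x=0 → posterior Gamma(9, 20/3)
obs 4: x=0 → posterior Gamma(9, 23/3)
obs 5: x=1 → posterior Gamma(10, 26/3)
obs 6: x=2 → posterior Gamma(12, 29/3)
obs 7: x=5 → posterior Gamma(17, 32/3)

3/2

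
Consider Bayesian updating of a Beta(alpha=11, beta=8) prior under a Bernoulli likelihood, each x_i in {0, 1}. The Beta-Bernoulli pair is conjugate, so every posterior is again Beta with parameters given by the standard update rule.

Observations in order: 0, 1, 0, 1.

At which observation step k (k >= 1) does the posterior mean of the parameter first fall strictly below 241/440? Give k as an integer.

obs 1: x=0 → posterior Beta(11, 9)
obs 2: x=1 → posterior Beta(12, 9)
obs 3: x=0 → posterior Beta(12, 10)
obs 4: x=1 → posterior Beta(13, 10)

k = 3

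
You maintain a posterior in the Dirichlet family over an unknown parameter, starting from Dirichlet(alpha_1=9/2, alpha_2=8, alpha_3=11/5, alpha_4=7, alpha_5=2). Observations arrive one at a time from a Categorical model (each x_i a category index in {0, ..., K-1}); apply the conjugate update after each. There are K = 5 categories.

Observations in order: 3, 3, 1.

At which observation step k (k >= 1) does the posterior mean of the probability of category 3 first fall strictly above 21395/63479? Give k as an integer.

k = 2

obs 1: x=3 → posterior Dirichlet(9/2, 8, 11/5, 8, 2)
obs 2: x=3 → posterior Dirichlet(9/2, 8, 11/5, 9, 2)
obs 3: x=1 → posterior Dirichlet(9/2, 9, 11/5, 9, 2)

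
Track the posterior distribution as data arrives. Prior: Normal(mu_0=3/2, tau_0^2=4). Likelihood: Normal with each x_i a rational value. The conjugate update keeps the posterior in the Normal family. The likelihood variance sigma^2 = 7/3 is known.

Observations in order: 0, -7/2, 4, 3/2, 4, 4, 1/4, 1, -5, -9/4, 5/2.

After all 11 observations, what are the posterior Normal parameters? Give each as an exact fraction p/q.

obs 1: x=0 → posterior Normal(21/38, 28/19)
obs 2: x=-7/2 → posterior Normal(-63/62, 28/31)
obs 3: x=4 → posterior Normal(33/86, 28/43)
obs 4: x=3/2 → posterior Normal(69/110, 28/55)
obs 5: x=4 → posterior Normal(165/134, 28/67)
obs 6: x=4 → posterior Normal(261/158, 28/79)
obs 7: x=1/4 → posterior Normal(267/182, 4/13)
obs 8: x=1 → posterior Normal(291/206, 28/103)
obs 9: x=-5 → posterior Normal(171/230, 28/115)
obs 10: x=-9/4 → posterior Normal(117/254, 28/127)
obs 11: x=5/2 → posterior Normal(177/278, 28/139)

mu_0=177/278, tau_0^2=28/139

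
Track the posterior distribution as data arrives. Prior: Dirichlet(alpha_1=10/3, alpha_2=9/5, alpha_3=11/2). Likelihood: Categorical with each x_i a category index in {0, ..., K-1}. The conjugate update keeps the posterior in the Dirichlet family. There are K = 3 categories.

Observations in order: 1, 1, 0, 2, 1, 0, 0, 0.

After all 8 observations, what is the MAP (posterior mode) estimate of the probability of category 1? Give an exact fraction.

obs 1: x=1 → posterior Dirichlet(10/3, 14/5, 11/2)
obs 2: x=1 → posterior Dirichlet(10/3, 19/5, 11/2)
obs 3: x=0 → posterior Dirichlet(13/3, 19/5, 11/2)
obs 4: x=2 → posterior Dirichlet(13/3, 19/5, 13/2)
obs 5: x=1 → posterior Dirichlet(13/3, 24/5, 13/2)
obs 6: x=0 → posterior Dirichlet(16/3, 24/5, 13/2)
obs 7: x=0 → posterior Dirichlet(19/3, 24/5, 13/2)
obs 8: x=0 → posterior Dirichlet(22/3, 24/5, 13/2)

114/469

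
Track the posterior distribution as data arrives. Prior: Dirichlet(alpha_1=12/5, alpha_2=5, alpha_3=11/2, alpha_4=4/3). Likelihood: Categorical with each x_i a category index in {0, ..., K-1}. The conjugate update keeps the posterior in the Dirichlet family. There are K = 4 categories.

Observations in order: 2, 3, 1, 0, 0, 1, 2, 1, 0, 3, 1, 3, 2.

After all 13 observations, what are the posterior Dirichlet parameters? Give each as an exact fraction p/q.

obs 1: x=2 → posterior Dirichlet(12/5, 5, 13/2, 4/3)
obs 2: x=3 → posterior Dirichlet(12/5, 5, 13/2, 7/3)
obs 3: x=1 → posterior Dirichlet(12/5, 6, 13/2, 7/3)
obs 4: x=0 → posterior Dirichlet(17/5, 6, 13/2, 7/3)
obs 5: x=0 → posterior Dirichlet(22/5, 6, 13/2, 7/3)
obs 6: x=1 → posterior Dirichlet(22/5, 7, 13/2, 7/3)
obs 7: x=2 → posterior Dirichlet(22/5, 7, 15/2, 7/3)
obs 8: x=1 → posterior Dirichlet(22/5, 8, 15/2, 7/3)
obs 9: x=0 → posterior Dirichlet(27/5, 8, 15/2, 7/3)
obs 10: x=3 → posterior Dirichlet(27/5, 8, 15/2, 10/3)
obs 11: x=1 → posterior Dirichlet(27/5, 9, 15/2, 10/3)
obs 12: x=3 → posterior Dirichlet(27/5, 9, 15/2, 13/3)
obs 13: x=2 → posterior Dirichlet(27/5, 9, 17/2, 13/3)

alpha_1=27/5, alpha_2=9, alpha_3=17/2, alpha_4=13/3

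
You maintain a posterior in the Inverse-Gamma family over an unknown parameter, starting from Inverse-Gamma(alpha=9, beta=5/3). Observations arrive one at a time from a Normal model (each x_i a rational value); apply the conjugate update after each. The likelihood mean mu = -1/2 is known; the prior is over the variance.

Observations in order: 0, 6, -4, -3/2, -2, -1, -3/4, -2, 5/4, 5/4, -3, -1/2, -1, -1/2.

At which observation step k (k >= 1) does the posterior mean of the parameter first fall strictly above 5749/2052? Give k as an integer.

obs 1: x=0 → posterior Inverse-Gamma(19/2, 43/24)
obs 2: x=6 → posterior Inverse-Gamma(10, 275/12)
obs 3: x=-4 → posterior Inverse-Gamma(21/2, 697/24)
obs 4: x=-3/2 → posterior Inverse-Gamma(11, 709/24)
obs 5: x=-2 → posterior Inverse-Gamma(23/2, 92/3)
obs 6: x=-1 → posterior Inverse-Gamma(12, 739/24)
obs 7: x=-3/4 → posterior Inverse-Gamma(25/2, 2959/96)
obs 8: x=-2 → posterior Inverse-Gamma(13, 3067/96)
obs 9: x=5/4 → posterior Inverse-Gamma(27/2, 1607/48)
obs 10: x=5/4 → posterior Inverse-Gamma(14, 3361/96)
obs 11: x=-3 → posterior Inverse-Gamma(29/2, 3661/96)
obs 12: x=-1/2 → posterior Inverse-Gamma(15, 3661/96)
obs 13: x=-1 → posterior Inverse-Gamma(31/2, 3673/96)
obs 14: x=-1/2 → posterior Inverse-Gamma(16, 3673/96)

k = 3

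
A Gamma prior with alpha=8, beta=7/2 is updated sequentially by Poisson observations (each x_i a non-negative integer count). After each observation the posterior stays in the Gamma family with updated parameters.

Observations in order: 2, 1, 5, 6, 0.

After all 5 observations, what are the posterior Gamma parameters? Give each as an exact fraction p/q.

alpha=22, beta=17/2

obs 1: x=2 → posterior Gamma(10, 9/2)
obs 2: x=1 → posterior Gamma(11, 11/2)
obs 3: x=5 → posterior Gamma(16, 13/2)
obs 4: x=6 → posterior Gamma(22, 15/2)
obs 5: x=0 → posterior Gamma(22, 17/2)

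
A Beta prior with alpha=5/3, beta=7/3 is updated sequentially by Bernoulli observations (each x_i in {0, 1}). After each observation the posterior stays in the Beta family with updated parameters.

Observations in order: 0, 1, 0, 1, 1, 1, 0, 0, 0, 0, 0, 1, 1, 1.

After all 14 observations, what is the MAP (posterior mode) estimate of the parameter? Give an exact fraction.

obs 1: x=0 → posterior Beta(5/3, 10/3)
obs 2: x=1 → posterior Beta(8/3, 10/3)
obs 3: x=0 → posterior Beta(8/3, 13/3)
obs 4: x=1 → posterior Beta(11/3, 13/3)
obs 5: x=1 → posterior Beta(14/3, 13/3)
obs 6: x=1 → posterior Beta(17/3, 13/3)
obs 7: x=0 → posterior Beta(17/3, 16/3)
obs 8: x=0 → posterior Beta(17/3, 19/3)
obs 9: x=0 → posterior Beta(17/3, 22/3)
obs 10: x=0 → posterior Beta(17/3, 25/3)
obs 11: x=0 → posterior Beta(17/3, 28/3)
obs 12: x=1 → posterior Beta(20/3, 28/3)
obs 13: x=1 → posterior Beta(23/3, 28/3)
obs 14: x=1 → posterior Beta(26/3, 28/3)

23/48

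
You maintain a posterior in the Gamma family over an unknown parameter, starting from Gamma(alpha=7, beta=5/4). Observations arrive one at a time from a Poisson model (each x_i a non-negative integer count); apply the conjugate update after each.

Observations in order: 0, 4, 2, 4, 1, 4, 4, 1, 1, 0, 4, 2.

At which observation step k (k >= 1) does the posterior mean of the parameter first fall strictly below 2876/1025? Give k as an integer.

k = 9

obs 1: x=0 → posterior Gamma(7, 9/4)
obs 2: x=4 → posterior Gamma(11, 13/4)
obs 3: x=2 → posterior Gamma(13, 17/4)
obs 4: x=4 → posterior Gamma(17, 21/4)
obs 5: x=1 → posterior Gamma(18, 25/4)
obs 6: x=4 → posterior Gamma(22, 29/4)
obs 7: x=4 → posterior Gamma(26, 33/4)
obs 8: x=1 → posterior Gamma(27, 37/4)
obs 9: x=1 → posterior Gamma(28, 41/4)
obs 10: x=0 → posterior Gamma(28, 45/4)
obs 11: x=4 → posterior Gamma(32, 49/4)
obs 12: x=2 → posterior Gamma(34, 53/4)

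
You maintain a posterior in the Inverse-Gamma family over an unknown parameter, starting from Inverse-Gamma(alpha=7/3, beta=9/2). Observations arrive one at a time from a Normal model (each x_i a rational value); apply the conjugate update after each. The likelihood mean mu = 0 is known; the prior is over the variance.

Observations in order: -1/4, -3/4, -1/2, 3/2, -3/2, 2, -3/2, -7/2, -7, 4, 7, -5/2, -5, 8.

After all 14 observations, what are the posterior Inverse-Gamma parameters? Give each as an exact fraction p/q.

alpha=28/3, beta=1937/16

obs 1: x=-1/4 → posterior Inverse-Gamma(17/6, 145/32)
obs 2: x=-3/4 → posterior Inverse-Gamma(10/3, 77/16)
obs 3: x=-1/2 → posterior Inverse-Gamma(23/6, 79/16)
obs 4: x=3/2 → posterior Inverse-Gamma(13/3, 97/16)
obs 5: x=-3/2 → posterior Inverse-Gamma(29/6, 115/16)
obs 6: x=2 → posterior Inverse-Gamma(16/3, 147/16)
obs 7: x=-3/2 → posterior Inverse-Gamma(35/6, 165/16)
obs 8: x=-7/2 → posterior Inverse-Gamma(19/3, 263/16)
obs 9: x=-7 → posterior Inverse-Gamma(41/6, 655/16)
obs 10: x=4 → posterior Inverse-Gamma(22/3, 783/16)
obs 11: x=7 → posterior Inverse-Gamma(47/6, 1175/16)
obs 12: x=-5/2 → posterior Inverse-Gamma(25/3, 1225/16)
obs 13: x=-5 → posterior Inverse-Gamma(53/6, 1425/16)
obs 14: x=8 → posterior Inverse-Gamma(28/3, 1937/16)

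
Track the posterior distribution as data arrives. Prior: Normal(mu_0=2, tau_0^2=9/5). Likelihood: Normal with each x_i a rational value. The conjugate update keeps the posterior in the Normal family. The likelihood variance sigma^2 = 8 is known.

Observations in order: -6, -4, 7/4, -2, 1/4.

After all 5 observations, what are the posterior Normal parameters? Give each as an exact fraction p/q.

obs 1: x=-6 → posterior Normal(26/49, 72/49)
obs 2: x=-4 → posterior Normal(-5/29, 36/29)
obs 3: x=7/4 → posterior Normal(23/268, 72/67)
obs 4: x=-2 → posterior Normal(-49/304, 18/19)
obs 5: x=1/4 → posterior Normal(-2/17, 72/85)

mu_0=-2/17, tau_0^2=72/85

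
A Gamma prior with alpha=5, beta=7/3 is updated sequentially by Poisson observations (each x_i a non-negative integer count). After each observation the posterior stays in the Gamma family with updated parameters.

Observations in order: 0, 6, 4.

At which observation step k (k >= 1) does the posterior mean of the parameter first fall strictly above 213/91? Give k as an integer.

obs 1: x=0 → posterior Gamma(5, 10/3)
obs 2: x=6 → posterior Gamma(11, 13/3)
obs 3: x=4 → posterior Gamma(15, 16/3)

k = 2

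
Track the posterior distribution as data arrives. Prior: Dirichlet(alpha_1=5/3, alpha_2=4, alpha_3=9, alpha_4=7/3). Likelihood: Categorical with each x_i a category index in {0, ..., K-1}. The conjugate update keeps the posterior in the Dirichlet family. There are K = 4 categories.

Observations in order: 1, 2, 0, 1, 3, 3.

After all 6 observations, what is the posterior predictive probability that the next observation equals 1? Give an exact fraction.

6/23

obs 1: x=1 → posterior Dirichlet(5/3, 5, 9, 7/3)
obs 2: x=2 → posterior Dirichlet(5/3, 5, 10, 7/3)
obs 3: x=0 → posterior Dirichlet(8/3, 5, 10, 7/3)
obs 4: x=1 → posterior Dirichlet(8/3, 6, 10, 7/3)
obs 5: x=3 → posterior Dirichlet(8/3, 6, 10, 10/3)
obs 6: x=3 → posterior Dirichlet(8/3, 6, 10, 13/3)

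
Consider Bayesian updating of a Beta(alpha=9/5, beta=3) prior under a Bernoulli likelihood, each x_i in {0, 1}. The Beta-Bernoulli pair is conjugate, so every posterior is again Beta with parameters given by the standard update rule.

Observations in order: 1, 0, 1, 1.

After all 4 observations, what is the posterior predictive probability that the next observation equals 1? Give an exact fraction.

obs 1: x=1 → posterior Beta(14/5, 3)
obs 2: x=0 → posterior Beta(14/5, 4)
obs 3: x=1 → posterior Beta(19/5, 4)
obs 4: x=1 → posterior Beta(24/5, 4)

6/11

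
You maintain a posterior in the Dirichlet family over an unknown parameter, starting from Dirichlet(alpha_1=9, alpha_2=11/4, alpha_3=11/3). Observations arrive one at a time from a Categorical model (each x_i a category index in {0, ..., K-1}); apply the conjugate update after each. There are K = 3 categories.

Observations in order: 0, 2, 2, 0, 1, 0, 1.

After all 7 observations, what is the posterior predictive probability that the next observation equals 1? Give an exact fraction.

57/269

obs 1: x=0 → posterior Dirichlet(10, 11/4, 11/3)
obs 2: x=2 → posterior Dirichlet(10, 11/4, 14/3)
obs 3: x=2 → posterior Dirichlet(10, 11/4, 17/3)
obs 4: x=0 → posterior Dirichlet(11, 11/4, 17/3)
obs 5: x=1 → posterior Dirichlet(11, 15/4, 17/3)
obs 6: x=0 → posterior Dirichlet(12, 15/4, 17/3)
obs 7: x=1 → posterior Dirichlet(12, 19/4, 17/3)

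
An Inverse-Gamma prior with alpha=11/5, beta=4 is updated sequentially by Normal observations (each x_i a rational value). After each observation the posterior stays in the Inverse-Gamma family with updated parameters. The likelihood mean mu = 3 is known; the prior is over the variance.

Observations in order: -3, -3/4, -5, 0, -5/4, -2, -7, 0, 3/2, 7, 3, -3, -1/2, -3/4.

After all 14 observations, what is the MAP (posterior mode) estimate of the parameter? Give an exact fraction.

29095/1632

obs 1: x=-3 → posterior Inverse-Gamma(27/10, 22)
obs 2: x=-3/4 → posterior Inverse-Gamma(16/5, 929/32)
obs 3: x=-5 → posterior Inverse-Gamma(37/10, 1953/32)
obs 4: x=0 → posterior Inverse-Gamma(21/5, 2097/32)
obs 5: x=-5/4 → posterior Inverse-Gamma(47/10, 1193/16)
obs 6: x=-2 → posterior Inverse-Gamma(26/5, 1393/16)
obs 7: x=-7 → posterior Inverse-Gamma(57/10, 2193/16)
obs 8: x=0 → posterior Inverse-Gamma(31/5, 2265/16)
obs 9: x=3/2 → posterior Inverse-Gamma(67/10, 2283/16)
obs 10: x=7 → posterior Inverse-Gamma(36/5, 2411/16)
obs 11: x=3 → posterior Inverse-Gamma(77/10, 2411/16)
obs 12: x=-3 → posterior Inverse-Gamma(41/5, 2699/16)
obs 13: x=-1/2 → posterior Inverse-Gamma(87/10, 2797/16)
obs 14: x=-3/4 → posterior Inverse-Gamma(46/5, 5819/32)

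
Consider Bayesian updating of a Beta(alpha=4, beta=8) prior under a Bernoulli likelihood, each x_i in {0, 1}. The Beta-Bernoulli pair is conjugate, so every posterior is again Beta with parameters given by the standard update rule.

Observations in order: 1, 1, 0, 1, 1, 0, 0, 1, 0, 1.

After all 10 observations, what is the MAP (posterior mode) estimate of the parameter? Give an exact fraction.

obs 1: x=1 → posterior Beta(5, 8)
obs 2: x=1 → posterior Beta(6, 8)
obs 3: x=0 → posterior Beta(6, 9)
obs 4: x=1 → posterior Beta(7, 9)
obs 5: x=1 → posterior Beta(8, 9)
obs 6: x=0 → posterior Beta(8, 10)
obs 7: x=0 → posterior Beta(8, 11)
obs 8: x=1 → posterior Beta(9, 11)
obs 9: x=0 → posterior Beta(9, 12)
obs 10: x=1 → posterior Beta(10, 12)

9/20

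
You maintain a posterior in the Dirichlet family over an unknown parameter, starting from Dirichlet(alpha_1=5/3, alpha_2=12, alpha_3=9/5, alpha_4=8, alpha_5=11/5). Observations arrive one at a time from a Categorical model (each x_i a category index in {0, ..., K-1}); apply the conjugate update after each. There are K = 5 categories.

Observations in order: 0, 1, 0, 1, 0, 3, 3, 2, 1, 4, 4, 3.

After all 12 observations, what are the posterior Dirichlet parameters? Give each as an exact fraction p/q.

obs 1: x=0 → posterior Dirichlet(8/3, 12, 9/5, 8, 11/5)
obs 2: x=1 → posterior Dirichlet(8/3, 13, 9/5, 8, 11/5)
obs 3: x=0 → posterior Dirichlet(11/3, 13, 9/5, 8, 11/5)
obs 4: x=1 → posterior Dirichlet(11/3, 14, 9/5, 8, 11/5)
obs 5: x=0 → posterior Dirichlet(14/3, 14, 9/5, 8, 11/5)
obs 6: x=3 → posterior Dirichlet(14/3, 14, 9/5, 9, 11/5)
obs 7: x=3 → posterior Dirichlet(14/3, 14, 9/5, 10, 11/5)
obs 8: x=2 → posterior Dirichlet(14/3, 14, 14/5, 10, 11/5)
obs 9: x=1 → posterior Dirichlet(14/3, 15, 14/5, 10, 11/5)
obs 10: x=4 → posterior Dirichlet(14/3, 15, 14/5, 10, 16/5)
obs 11: x=4 → posterior Dirichlet(14/3, 15, 14/5, 10, 21/5)
obs 12: x=3 → posterior Dirichlet(14/3, 15, 14/5, 11, 21/5)

alpha_1=14/3, alpha_2=15, alpha_3=14/5, alpha_4=11, alpha_5=21/5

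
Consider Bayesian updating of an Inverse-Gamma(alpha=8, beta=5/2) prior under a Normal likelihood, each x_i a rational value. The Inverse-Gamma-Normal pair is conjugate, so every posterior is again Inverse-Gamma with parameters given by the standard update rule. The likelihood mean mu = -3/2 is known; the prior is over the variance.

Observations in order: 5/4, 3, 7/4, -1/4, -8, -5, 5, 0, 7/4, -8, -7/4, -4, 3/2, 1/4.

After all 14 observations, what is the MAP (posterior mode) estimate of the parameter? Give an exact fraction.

1721/256

obs 1: x=5/4 → posterior Inverse-Gamma(17/2, 201/32)
obs 2: x=3 → posterior Inverse-Gamma(9, 525/32)
obs 3: x=7/4 → posterior Inverse-Gamma(19/2, 347/16)
obs 4: x=-1/4 → posterior Inverse-Gamma(10, 719/32)
obs 5: x=-8 → posterior Inverse-Gamma(21/2, 1395/32)
obs 6: x=-5 → posterior Inverse-Gamma(11, 1591/32)
obs 7: x=5 → posterior Inverse-Gamma(23/2, 2267/32)
obs 8: x=0 → posterior Inverse-Gamma(12, 2303/32)
obs 9: x=7/4 → posterior Inverse-Gamma(25/2, 309/4)
obs 10: x=-8 → posterior Inverse-Gamma(13, 787/8)
obs 11: x=-7/4 → posterior Inverse-Gamma(27/2, 3149/32)
obs 12: x=-4 → posterior Inverse-Gamma(14, 3249/32)
obs 13: x=3/2 → posterior Inverse-Gamma(29/2, 3393/32)
obs 14: x=1/4 → posterior Inverse-Gamma(15, 1721/16)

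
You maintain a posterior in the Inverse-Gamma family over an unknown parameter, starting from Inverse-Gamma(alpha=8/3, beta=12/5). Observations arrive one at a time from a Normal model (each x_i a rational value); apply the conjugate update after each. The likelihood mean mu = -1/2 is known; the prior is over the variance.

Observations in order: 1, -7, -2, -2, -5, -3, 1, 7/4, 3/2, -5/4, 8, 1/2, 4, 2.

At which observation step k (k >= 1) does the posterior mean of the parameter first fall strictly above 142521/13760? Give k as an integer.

k = 11

obs 1: x=1 → posterior Inverse-Gamma(19/6, 141/40)
obs 2: x=-7 → posterior Inverse-Gamma(11/3, 493/20)
obs 3: x=-2 → posterior Inverse-Gamma(25/6, 1031/40)
obs 4: x=-2 → posterior Inverse-Gamma(14/3, 269/10)
obs 5: x=-5 → posterior Inverse-Gamma(31/6, 1481/40)
obs 6: x=-3 → posterior Inverse-Gamma(17/3, 803/20)
obs 7: x=1 → posterior Inverse-Gamma(37/6, 1651/40)
obs 8: x=7/4 → posterior Inverse-Gamma(20/3, 7009/160)
obs 9: x=3/2 → posterior Inverse-Gamma(43/6, 7329/160)
obs 10: x=-5/4 → posterior Inverse-Gamma(23/3, 3687/80)
obs 11: x=8 → posterior Inverse-Gamma(49/6, 6577/80)
obs 12: x=1/2 → posterior Inverse-Gamma(26/3, 6617/80)
obs 13: x=4 → posterior Inverse-Gamma(55/6, 7427/80)
obs 14: x=2 → posterior Inverse-Gamma(29/3, 7677/80)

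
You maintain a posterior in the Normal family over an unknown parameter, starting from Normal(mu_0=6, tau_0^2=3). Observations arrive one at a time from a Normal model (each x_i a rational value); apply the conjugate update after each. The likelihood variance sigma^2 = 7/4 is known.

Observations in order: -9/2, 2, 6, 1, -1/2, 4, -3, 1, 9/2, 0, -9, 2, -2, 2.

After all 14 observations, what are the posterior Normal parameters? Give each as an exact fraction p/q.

mu_0=12/25, tau_0^2=3/25

obs 1: x=-9/2 → posterior Normal(-12/19, 21/19)
obs 2: x=2 → posterior Normal(12/31, 21/31)
obs 3: x=6 → posterior Normal(84/43, 21/43)
obs 4: x=1 → posterior Normal(96/55, 21/55)
obs 5: x=-1/2 → posterior Normal(90/67, 21/67)
obs 6: x=4 → posterior Normal(138/79, 21/79)
obs 7: x=-3 → posterior Normal(102/91, 3/13)
obs 8: x=1 → posterior Normal(114/103, 21/103)
obs 9: x=9/2 → posterior Normal(168/115, 21/115)
obs 10: x=0 → posterior Normal(168/127, 21/127)
obs 11: x=-9 → posterior Normal(60/139, 21/139)
obs 12: x=2 → posterior Normal(84/151, 21/151)
obs 13: x=-2 → posterior Normal(60/163, 21/163)
obs 14: x=2 → posterior Normal(12/25, 3/25)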